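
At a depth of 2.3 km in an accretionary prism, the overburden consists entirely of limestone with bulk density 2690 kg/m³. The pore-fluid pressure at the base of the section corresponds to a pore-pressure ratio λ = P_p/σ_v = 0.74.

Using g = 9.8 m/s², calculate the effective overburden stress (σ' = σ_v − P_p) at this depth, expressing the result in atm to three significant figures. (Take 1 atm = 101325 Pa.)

156 atm

Overburden (lithostatic) stress σ_v:
limestone: 2690 kg/m³ × 9.8 m/s² × 2300 m = 6.063×10^7 Pa = 60.63 MPa
Pore pressure P_p = λ·σ_v = 0.74 × 60.63 MPa = 44.87 MPa
Effective stress σ' = σ_v − P_p = 60.63 − 44.87 = 15.764 MPa = 155.58 atm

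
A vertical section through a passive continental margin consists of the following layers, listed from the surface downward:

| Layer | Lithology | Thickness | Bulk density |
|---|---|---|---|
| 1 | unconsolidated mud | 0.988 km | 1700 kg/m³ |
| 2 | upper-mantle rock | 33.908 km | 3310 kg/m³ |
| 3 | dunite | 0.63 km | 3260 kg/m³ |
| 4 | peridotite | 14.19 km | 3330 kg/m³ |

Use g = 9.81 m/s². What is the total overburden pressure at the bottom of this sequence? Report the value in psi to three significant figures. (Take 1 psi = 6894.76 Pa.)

232000 psi

unconsolidated mud: 1700 kg/m³ × 9.81 m/s² × 988 m = 1.648×10^7 Pa = 2390 psi
upper-mantle rock: 3310 kg/m³ × 9.81 m/s² × 33908 m = 1.101×10^9 Pa = 1.597×10^5 psi
dunite: 3260 kg/m³ × 9.81 m/s² × 630 m = 2.015×10^7 Pa = 2922 psi
peridotite: 3330 kg/m³ × 9.81 m/s² × 14190 m = 4.635×10^8 Pa = 67232 psi
Total = 2390 + 1.597×10^5 + 2922 + 67232 = 2.3223×10^5 psi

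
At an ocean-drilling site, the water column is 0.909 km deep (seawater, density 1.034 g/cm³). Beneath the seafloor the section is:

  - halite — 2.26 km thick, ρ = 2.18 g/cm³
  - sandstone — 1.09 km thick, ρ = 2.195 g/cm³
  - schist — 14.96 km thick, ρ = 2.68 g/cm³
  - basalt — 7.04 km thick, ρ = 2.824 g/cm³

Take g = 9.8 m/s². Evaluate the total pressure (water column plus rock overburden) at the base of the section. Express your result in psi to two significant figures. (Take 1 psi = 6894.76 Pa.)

seawater: 1034 kg/m³ × 9.8 m/s² × 909 m = 9.211×10^6 Pa = 1336 psi
halite: 2180 kg/m³ × 9.8 m/s² × 2260 m = 4.828×10^7 Pa = 7003 psi
sandstone: 2195 kg/m³ × 9.8 m/s² × 1090 m = 2.345×10^7 Pa = 3401 psi
schist: 2680 kg/m³ × 9.8 m/s² × 14960 m = 3.929×10^8 Pa = 56987 psi
basalt: 2824 kg/m³ × 9.8 m/s² × 7040 m = 1.948×10^8 Pa = 28258 psi
Total = 1336 + 7003 + 3401 + 56987 + 28258 = 96984 psi

97000 psi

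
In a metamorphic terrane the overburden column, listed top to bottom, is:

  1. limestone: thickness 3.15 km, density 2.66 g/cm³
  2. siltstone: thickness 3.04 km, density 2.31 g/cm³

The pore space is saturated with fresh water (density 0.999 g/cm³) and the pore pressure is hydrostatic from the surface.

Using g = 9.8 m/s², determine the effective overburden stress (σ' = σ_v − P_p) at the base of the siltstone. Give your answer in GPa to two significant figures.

0.090 GPa

Overburden (lithostatic) stress σ_v:
limestone: 2660 kg/m³ × 9.8 m/s² × 3150 m = 8.211×10^7 Pa = 82.11 MPa
siltstone: 2310 kg/m³ × 9.8 m/s² × 3040 m = 6.882×10^7 Pa = 68.82 MPa
Total = 82.11 + 68.82 = 150.93 MPa
Pore pressure P_p = 999 kg/m³ × 9.8 m/s² × 6190 m = 6.060×10^7 Pa = 60.60 MPa
Effective stress σ' = σ_v − P_p = 150.9 − 60.60 = 90.332 MPa = 0.090332 GPa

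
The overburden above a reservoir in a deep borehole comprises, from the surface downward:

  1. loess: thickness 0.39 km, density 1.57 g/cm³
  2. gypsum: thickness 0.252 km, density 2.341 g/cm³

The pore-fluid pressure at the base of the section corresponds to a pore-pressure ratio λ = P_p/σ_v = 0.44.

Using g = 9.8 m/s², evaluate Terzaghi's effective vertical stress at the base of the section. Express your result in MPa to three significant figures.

Overburden (lithostatic) stress σ_v:
loess: 1570 kg/m³ × 9.8 m/s² × 390 m = 6.001×10^6 Pa = 6.001 MPa
gypsum: 2341 kg/m³ × 9.8 m/s² × 252 m = 5.781×10^6 Pa = 5.781 MPa
Total = 6.001 + 5.781 = 11.782 MPa
Pore pressure P_p = λ·σ_v = 0.44 × 11.78 MPa = 5.184 MPa
Effective stress σ' = σ_v − P_p = 11.78 − 5.184 = 6.5978 MPa

6.60 MPa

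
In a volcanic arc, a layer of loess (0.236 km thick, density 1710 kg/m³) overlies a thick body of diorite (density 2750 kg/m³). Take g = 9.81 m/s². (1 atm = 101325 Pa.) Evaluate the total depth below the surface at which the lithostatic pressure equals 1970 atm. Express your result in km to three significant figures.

Pressure at base of upper layers: 1710×9.81×236 = 3.959×10^6 Pa = 39.07 atm
Remaining pressure to be supplied by diorite: 1.996×10^8 − 3.959×10^6 = 1.957×10^8 Pa
Additional depth in diorite = 1.957×10^8 Pa / (2750 kg/m³ × 9.81 m/s²) = 7252.4 m
Total depth = 236 m + 7252.4 m = 7488.4 m
= 7.4884 km

7.49 km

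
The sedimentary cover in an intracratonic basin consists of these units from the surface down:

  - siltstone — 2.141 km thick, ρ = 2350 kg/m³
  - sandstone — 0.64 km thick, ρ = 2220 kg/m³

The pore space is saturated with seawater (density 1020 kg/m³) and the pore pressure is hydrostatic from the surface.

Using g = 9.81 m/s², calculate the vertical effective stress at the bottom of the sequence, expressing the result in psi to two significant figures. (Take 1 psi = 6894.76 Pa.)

Overburden (lithostatic) stress σ_v:
siltstone: 2350 kg/m³ × 9.81 m/s² × 2141 m = 4.936×10^7 Pa = 49.36 MPa
sandstone: 2220 kg/m³ × 9.81 m/s² × 640 m = 1.394×10^7 Pa = 13.94 MPa
Total = 49.36 + 13.94 = 63.296 MPa
Pore pressure P_p = 1020 kg/m³ × 9.81 m/s² × 2781 m = 2.783×10^7 Pa = 27.83 MPa
Effective stress σ' = σ_v − P_p = 63.30 − 27.83 = 35.468 MPa = 5144.2 psi

5100 psi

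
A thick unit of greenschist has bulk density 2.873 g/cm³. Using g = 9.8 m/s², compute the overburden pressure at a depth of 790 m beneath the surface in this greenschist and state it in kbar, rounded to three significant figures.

greenschist: 2873 kg/m³ × 9.8 m/s² × 790 m = 2.224×10^7 Pa = 0.2224 kbar

0.222 kbar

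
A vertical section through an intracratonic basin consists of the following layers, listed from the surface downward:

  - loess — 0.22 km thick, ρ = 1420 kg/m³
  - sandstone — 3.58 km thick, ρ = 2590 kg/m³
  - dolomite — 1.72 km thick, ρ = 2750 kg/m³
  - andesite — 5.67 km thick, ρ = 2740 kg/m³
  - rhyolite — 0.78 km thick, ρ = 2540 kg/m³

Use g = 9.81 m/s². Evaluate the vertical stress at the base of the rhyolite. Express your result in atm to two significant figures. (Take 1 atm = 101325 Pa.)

loess: 1420 kg/m³ × 9.81 m/s² × 220 m = 3.065×10^6 Pa = 30.25 atm
sandstone: 2590 kg/m³ × 9.81 m/s² × 3580 m = 9.096×10^7 Pa = 897.7 atm
dolomite: 2750 kg/m³ × 9.81 m/s² × 1720 m = 4.640×10^7 Pa = 457.9 atm
andesite: 2740 kg/m³ × 9.81 m/s² × 5670 m = 1.524×10^8 Pa = 1504 atm
rhyolite: 2540 kg/m³ × 9.81 m/s² × 780 m = 1.944×10^7 Pa = 191.8 atm
Total = 30.25 + 897.7 + 457.9 + 1504 + 191.8 = 3081.8 atm

3100 atm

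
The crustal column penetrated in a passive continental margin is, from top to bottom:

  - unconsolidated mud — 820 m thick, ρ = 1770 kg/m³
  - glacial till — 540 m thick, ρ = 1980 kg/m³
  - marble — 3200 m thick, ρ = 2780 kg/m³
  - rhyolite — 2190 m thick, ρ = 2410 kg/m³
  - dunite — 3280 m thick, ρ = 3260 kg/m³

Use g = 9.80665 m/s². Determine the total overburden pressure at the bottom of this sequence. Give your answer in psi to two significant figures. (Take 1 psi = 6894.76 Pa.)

39000 psi

unconsolidated mud: 1770 kg/m³ × 9.80665 m/s² × 820 m = 1.423×10^7 Pa = 2064 psi
glacial till: 1980 kg/m³ × 9.80665 m/s² × 540 m = 1.049×10^7 Pa = 1521 psi
marble: 2780 kg/m³ × 9.80665 m/s² × 3200 m = 8.724×10^7 Pa = 12653 psi
rhyolite: 2410 kg/m³ × 9.80665 m/s² × 2190 m = 5.176×10^7 Pa = 7507 psi
dunite: 3260 kg/m³ × 9.80665 m/s² × 3280 m = 1.049×10^8 Pa = 15209 psi
Total = 2064 + 1521 + 12653 + 7507 + 15209 = 38954 psi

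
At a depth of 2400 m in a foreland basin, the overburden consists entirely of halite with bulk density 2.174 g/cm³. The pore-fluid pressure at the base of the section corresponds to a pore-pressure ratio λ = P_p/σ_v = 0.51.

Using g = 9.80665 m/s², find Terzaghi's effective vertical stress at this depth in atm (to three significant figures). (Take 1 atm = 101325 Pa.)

Overburden (lithostatic) stress σ_v:
halite: 2174 kg/m³ × 9.80665 m/s² × 2400 m = 5.117×10^7 Pa = 51.17 MPa
Pore pressure P_p = λ·σ_v = 0.51 × 51.17 MPa = 26.10 MPa
Effective stress σ' = σ_v − P_p = 51.17 − 26.10 = 25.072 MPa = 247.44 atm

247 atm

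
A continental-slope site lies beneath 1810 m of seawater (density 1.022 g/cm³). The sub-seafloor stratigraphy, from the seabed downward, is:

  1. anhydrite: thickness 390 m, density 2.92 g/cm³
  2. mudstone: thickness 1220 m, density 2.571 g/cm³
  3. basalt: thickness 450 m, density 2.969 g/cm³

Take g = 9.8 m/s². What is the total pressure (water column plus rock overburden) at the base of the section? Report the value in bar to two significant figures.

seawater: 1022 kg/m³ × 9.8 m/s² × 1810 m = 1.813×10^7 Pa = 181.3 bar
anhydrite: 2920 kg/m³ × 9.8 m/s² × 390 m = 1.116×10^7 Pa = 111.6 bar
mudstone: 2571 kg/m³ × 9.8 m/s² × 1220 m = 3.074×10^7 Pa = 307.4 bar
basalt: 2969 kg/m³ × 9.8 m/s² × 450 m = 1.309×10^7 Pa = 130.9 bar
Total = 181.3 + 111.6 + 307.4 + 130.9 = 731.21 bar

730 bar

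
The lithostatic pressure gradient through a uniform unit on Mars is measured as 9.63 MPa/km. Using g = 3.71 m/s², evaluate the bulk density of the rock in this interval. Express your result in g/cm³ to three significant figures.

ρ = (dP/dz)/g = 9.63 MPa/km / 3.71 m/s² = 9630.0 Pa/m / 3.71 m/s² = 2595.7 kg/m³
= 2.596 g/cm³

2.60 g/cm³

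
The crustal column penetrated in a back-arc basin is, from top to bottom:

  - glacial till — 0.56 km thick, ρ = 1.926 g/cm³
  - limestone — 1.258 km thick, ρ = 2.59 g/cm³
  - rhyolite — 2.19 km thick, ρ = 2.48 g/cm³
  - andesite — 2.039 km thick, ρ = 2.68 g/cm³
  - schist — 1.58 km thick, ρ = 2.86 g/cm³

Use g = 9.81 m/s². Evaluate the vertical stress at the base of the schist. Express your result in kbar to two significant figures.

glacial till: 1926 kg/m³ × 9.81 m/s² × 560 m = 1.058×10^7 Pa = 0.1058 kbar
limestone: 2590 kg/m³ × 9.81 m/s² × 1258 m = 3.196×10^7 Pa = 0.3196 kbar
rhyolite: 2480 kg/m³ × 9.81 m/s² × 2190 m = 5.328×10^7 Pa = 0.5328 kbar
andesite: 2680 kg/m³ × 9.81 m/s² × 2039 m = 5.361×10^7 Pa = 0.5361 kbar
schist: 2860 kg/m³ × 9.81 m/s² × 1580 m = 4.433×10^7 Pa = 0.4433 kbar
Total = 0.1058 + 0.3196 + 0.5328 + 0.5361 + 0.4433 = 1.9376 kbar

1.9 kbar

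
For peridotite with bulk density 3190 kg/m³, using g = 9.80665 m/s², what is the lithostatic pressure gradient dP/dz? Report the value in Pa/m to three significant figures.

31300 Pa/m

dP/dz = ρg = 3190 kg/m³ × 9.80665 m/s² = 31283 Pa/m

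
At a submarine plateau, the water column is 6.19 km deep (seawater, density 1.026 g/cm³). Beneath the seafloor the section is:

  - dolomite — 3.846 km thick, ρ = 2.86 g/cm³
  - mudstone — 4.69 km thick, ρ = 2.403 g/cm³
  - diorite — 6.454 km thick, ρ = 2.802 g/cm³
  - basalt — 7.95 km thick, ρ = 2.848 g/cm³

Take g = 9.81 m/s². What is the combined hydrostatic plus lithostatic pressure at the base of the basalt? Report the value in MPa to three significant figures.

680 MPa

seawater: 1026 kg/m³ × 9.81 m/s² × 6190 m = 6.230×10^7 Pa = 62.30 MPa
dolomite: 2860 kg/m³ × 9.81 m/s² × 3846 m = 1.079×10^8 Pa = 107.9 MPa
mudstone: 2403 kg/m³ × 9.81 m/s² × 4690 m = 1.106×10^8 Pa = 110.6 MPa
diorite: 2802 kg/m³ × 9.81 m/s² × 6454 m = 1.774×10^8 Pa = 177.4 MPa
basalt: 2848 kg/m³ × 9.81 m/s² × 7950 m = 2.221×10^8 Pa = 222.1 MPa
Total = 62.30 + 107.9 + 110.6 + 177.4 + 222.1 = 680.29 MPa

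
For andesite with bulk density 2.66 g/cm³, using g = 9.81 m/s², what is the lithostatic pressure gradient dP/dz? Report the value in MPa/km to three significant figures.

26.1 MPa/km

dP/dz = ρg = 2660 kg/m³ × 9.81 m/s² = 26095 Pa/m
= 26095 Pa/m × (1 MPa/km / 1000.0 Pa/m) = 26.095 MPa/km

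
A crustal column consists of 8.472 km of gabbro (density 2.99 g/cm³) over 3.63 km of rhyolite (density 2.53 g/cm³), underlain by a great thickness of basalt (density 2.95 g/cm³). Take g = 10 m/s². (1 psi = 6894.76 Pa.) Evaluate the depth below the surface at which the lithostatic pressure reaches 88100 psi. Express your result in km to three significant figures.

21.0 km

Pressure at base of upper layers: 2990×10×8472 + 2530×10×3630 = 3.452×10^8 Pa = 50060 psi
Remaining pressure to be supplied by basalt: 6.074×10^8 − 3.452×10^8 = 2.623×10^8 Pa
Additional depth in basalt = 2.623×10^8 Pa / (2950 kg/m³ × 10 m/s²) = 8890.7 m
Total depth = 12102 m + 8890.7 m = 20993 m
= 20.993 km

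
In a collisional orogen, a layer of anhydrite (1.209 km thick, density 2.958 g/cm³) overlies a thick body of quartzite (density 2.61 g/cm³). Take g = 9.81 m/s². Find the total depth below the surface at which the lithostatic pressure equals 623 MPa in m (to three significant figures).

Pressure at base of upper layers: 2958×9.81×1209 = 3.508×10^7 Pa = 35.08 MPa
Remaining pressure to be supplied by quartzite: 6.230×10^8 − 3.508×10^7 = 5.879×10^8 Pa
Additional depth in quartzite = 5.879×10^8 Pa / (2610 kg/m³ × 9.81 m/s²) = 22962 m
Total depth = 1209 m + 22962 m = 24171 m

24200 m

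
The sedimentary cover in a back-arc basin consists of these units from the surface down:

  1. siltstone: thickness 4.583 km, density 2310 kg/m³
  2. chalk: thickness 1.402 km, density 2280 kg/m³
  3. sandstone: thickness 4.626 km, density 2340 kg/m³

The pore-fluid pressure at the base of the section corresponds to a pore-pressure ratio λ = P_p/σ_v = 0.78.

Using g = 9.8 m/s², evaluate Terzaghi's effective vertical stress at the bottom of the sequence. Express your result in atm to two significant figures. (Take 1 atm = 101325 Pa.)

520 atm

Overburden (lithostatic) stress σ_v:
siltstone: 2310 kg/m³ × 9.8 m/s² × 4583 m = 1.037×10^8 Pa = 103.7 MPa
chalk: 2280 kg/m³ × 9.8 m/s² × 1402 m = 3.133×10^7 Pa = 31.33 MPa
sandstone: 2340 kg/m³ × 9.8 m/s² × 4626 m = 1.061×10^8 Pa = 106.1 MPa
Total = 103.7 + 31.33 + 106.1 = 241.16 MPa
Pore pressure P_p = λ·σ_v = 0.78 × 241.2 MPa = 188.1 MPa
Effective stress σ' = σ_v − P_p = 241.2 − 188.1 = 53.055 MPa = 523.61 atm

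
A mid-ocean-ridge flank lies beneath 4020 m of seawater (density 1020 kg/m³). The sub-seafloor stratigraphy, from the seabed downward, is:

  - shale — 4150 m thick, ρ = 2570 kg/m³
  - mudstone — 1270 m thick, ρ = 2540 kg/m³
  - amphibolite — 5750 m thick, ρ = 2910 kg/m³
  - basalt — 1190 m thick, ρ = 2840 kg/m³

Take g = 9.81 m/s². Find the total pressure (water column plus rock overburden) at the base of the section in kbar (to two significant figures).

seawater: 1020 kg/m³ × 9.81 m/s² × 4020 m = 4.022×10^7 Pa = 0.4022 kbar
shale: 2570 kg/m³ × 9.81 m/s² × 4150 m = 1.046×10^8 Pa = 1.046 kbar
mudstone: 2540 kg/m³ × 9.81 m/s² × 1270 m = 3.165×10^7 Pa = 0.3165 kbar
amphibolite: 2910 kg/m³ × 9.81 m/s² × 5750 m = 1.641×10^8 Pa = 1.641 kbar
basalt: 2840 kg/m³ × 9.81 m/s² × 1190 m = 3.315×10^7 Pa = 0.3315 kbar
Total = 0.4022 + 1.046 + 0.3165 + 1.641 + 0.3315 = 3.7380 kbar

3.7 kbar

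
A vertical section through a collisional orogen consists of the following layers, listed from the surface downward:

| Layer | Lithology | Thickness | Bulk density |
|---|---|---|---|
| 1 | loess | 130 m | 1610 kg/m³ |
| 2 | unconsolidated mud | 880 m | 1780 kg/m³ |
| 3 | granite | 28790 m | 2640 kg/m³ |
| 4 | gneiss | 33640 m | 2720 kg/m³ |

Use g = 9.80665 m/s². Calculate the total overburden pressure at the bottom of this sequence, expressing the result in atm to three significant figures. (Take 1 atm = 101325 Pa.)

loess: 1610 kg/m³ × 9.80665 m/s² × 130 m = 2.053×10^6 Pa = 20.26 atm
unconsolidated mud: 1780 kg/m³ × 9.80665 m/s² × 880 m = 1.536×10^7 Pa = 151.6 atm
granite: 2640 kg/m³ × 9.80665 m/s² × 28790 m = 7.454×10^8 Pa = 7356 atm
gneiss: 2720 kg/m³ × 9.80665 m/s² × 33640 m = 8.973×10^8 Pa = 8856 atm
Total = 20.26 + 151.6 + 7356 + 8856 = 16384 atm

16400 atm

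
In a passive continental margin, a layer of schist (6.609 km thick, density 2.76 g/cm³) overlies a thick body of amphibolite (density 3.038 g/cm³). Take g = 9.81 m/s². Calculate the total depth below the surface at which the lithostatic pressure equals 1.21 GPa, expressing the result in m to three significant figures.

Pressure at base of upper layers: 2760×9.81×6609 = 1.789×10^8 Pa = 0.1789 GPa
Remaining pressure to be supplied by amphibolite: 1.210×10^9 − 1.789×10^8 = 1.031×10^9 Pa
Additional depth in amphibolite = 1.031×10^9 Pa / (3038 kg/m³ × 9.81 m/s²) = 34596 m
Total depth = 6609 m + 34596 m = 41205 m

41200 m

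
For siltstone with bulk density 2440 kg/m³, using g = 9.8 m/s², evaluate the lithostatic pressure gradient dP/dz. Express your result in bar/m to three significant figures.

dP/dz = ρg = 2440 kg/m³ × 9.8 m/s² = 23912 Pa/m
= 23912 Pa/m × (1 bar/m / 1.0000×10^5 Pa/m) = 0.23912 bar/m

0.239 bar/m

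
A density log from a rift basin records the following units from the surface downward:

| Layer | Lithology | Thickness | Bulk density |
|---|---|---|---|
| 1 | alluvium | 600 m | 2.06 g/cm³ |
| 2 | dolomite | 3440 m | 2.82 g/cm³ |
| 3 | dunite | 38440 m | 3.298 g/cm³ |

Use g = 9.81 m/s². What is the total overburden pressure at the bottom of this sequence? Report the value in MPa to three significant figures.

alluvium: 2060 kg/m³ × 9.81 m/s² × 600 m = 1.213×10^7 Pa = 12.13 MPa
dolomite: 2820 kg/m³ × 9.81 m/s² × 3440 m = 9.516×10^7 Pa = 95.16 MPa
dunite: 3298 kg/m³ × 9.81 m/s² × 38440 m = 1.244×10^9 Pa = 1244 MPa
Total = 12.13 + 95.16 + 1244 = 1351.0 MPa

1350 MPa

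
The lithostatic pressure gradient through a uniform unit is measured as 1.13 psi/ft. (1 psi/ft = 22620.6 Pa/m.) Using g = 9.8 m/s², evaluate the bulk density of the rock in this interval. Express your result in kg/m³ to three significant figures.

2610 kg/m³

ρ = (dP/dz)/g = 1.13 psi/ft / 9.8 m/s² = 25561 Pa/m / 9.8 m/s² = 2608.3 kg/m³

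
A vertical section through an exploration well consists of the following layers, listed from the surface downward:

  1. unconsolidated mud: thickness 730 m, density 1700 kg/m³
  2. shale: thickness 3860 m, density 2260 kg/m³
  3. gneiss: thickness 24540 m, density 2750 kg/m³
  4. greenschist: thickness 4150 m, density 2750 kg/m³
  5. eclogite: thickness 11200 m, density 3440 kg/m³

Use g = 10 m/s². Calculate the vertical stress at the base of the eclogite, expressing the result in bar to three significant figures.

unconsolidated mud: 1700 kg/m³ × 10 m/s² × 730 m = 1.241×10^7 Pa = 124.1 bar
shale: 2260 kg/m³ × 10 m/s² × 3860 m = 8.724×10^7 Pa = 872.4 bar
gneiss: 2750 kg/m³ × 10 m/s² × 24540 m = 6.748×10^8 Pa = 6748 bar
greenschist: 2750 kg/m³ × 10 m/s² × 4150 m = 1.141×10^8 Pa = 1141 bar
eclogite: 3440 kg/m³ × 10 m/s² × 11200 m = 3.853×10^8 Pa = 3853 bar
Total = 124.1 + 872.4 + 6748 + 1141 + 3853 = 12739 bar

12700 bar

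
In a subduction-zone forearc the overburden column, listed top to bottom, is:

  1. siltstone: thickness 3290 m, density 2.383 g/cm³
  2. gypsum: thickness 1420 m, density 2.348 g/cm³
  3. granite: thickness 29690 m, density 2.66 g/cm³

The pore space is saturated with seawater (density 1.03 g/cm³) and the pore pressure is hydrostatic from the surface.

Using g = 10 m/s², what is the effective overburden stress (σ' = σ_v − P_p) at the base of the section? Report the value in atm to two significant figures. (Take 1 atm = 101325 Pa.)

Overburden (lithostatic) stress σ_v:
siltstone: 2383 kg/m³ × 10 m/s² × 3290 m = 7.840×10^7 Pa = 78.40 MPa
gypsum: 2348 kg/m³ × 10 m/s² × 1420 m = 3.334×10^7 Pa = 33.34 MPa
granite: 2660 kg/m³ × 10 m/s² × 29690 m = 7.898×10^8 Pa = 789.8 MPa
Total = 78.40 + 33.34 + 789.8 = 901.50 MPa
Pore pressure P_p = 1030 kg/m³ × 10 m/s² × 34400 m = 3.543×10^8 Pa = 354.3 MPa
Effective stress σ' = σ_v − P_p = 901.5 − 354.3 = 547.18 MPa = 5400.2 atm

5400 atm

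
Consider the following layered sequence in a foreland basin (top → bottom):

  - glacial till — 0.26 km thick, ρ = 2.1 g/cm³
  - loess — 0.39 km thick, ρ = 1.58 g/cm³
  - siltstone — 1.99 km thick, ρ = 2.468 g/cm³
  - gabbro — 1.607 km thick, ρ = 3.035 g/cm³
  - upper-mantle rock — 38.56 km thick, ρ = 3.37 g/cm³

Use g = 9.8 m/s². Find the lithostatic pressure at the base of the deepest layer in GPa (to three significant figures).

glacial till: 2100 kg/m³ × 9.8 m/s² × 260 m = 5.351×10^6 Pa = 5.351×10^-3 GPa
loess: 1580 kg/m³ × 9.8 m/s² × 390 m = 6.039×10^6 Pa = 6.039×10^-3 GPa
siltstone: 2468 kg/m³ × 9.8 m/s² × 1990 m = 4.813×10^7 Pa = 0.04813 GPa
gabbro: 3035 kg/m³ × 9.8 m/s² × 1607 m = 4.780×10^7 Pa = 0.04780 GPa
upper-mantle rock: 3370 kg/m³ × 9.8 m/s² × 38560 m = 1.273×10^9 Pa = 1.273 GPa
Total = 5.351×10^-3 + 6.039×10^-3 + 0.04813 + 0.04780 + 1.273 = 1.3808 GPa

1.38 GPa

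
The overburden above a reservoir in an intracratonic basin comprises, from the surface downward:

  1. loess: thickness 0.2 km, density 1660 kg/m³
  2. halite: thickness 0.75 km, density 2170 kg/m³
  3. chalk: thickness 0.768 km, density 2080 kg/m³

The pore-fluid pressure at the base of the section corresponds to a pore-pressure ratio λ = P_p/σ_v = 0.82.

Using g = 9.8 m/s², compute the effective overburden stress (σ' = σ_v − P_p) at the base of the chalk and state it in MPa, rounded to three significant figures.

6.27 MPa

Overburden (lithostatic) stress σ_v:
loess: 1660 kg/m³ × 9.8 m/s² × 200 m = 3.254×10^6 Pa = 3.254 MPa
halite: 2170 kg/m³ × 9.8 m/s² × 750 m = 1.595×10^7 Pa = 15.95 MPa
chalk: 2080 kg/m³ × 9.8 m/s² × 768 m = 1.565×10^7 Pa = 15.65 MPa
Total = 3.254 + 15.95 + 15.65 = 34.858 MPa
Pore pressure P_p = λ·σ_v = 0.82 × 34.86 MPa = 28.58 MPa
Effective stress σ' = σ_v − P_p = 34.86 − 28.58 = 6.2744 MPa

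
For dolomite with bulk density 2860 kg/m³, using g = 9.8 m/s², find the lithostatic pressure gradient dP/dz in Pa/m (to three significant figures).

dP/dz = ρg = 2860 kg/m³ × 9.8 m/s² = 28028 Pa/m

28000 Pa/m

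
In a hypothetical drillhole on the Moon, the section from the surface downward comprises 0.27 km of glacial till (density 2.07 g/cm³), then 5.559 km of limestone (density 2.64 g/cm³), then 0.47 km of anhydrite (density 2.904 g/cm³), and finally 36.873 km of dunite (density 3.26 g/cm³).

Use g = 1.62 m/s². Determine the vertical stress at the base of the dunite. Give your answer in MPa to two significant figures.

glacial till: 2070 kg/m³ × 1.62 m/s² × 270 m = 9.054×10^5 Pa = 0.9054 MPa
limestone: 2640 kg/m³ × 1.62 m/s² × 5559 m = 2.377×10^7 Pa = 23.77 MPa
anhydrite: 2904 kg/m³ × 1.62 m/s² × 470 m = 2.211×10^6 Pa = 2.211 MPa
dunite: 3260 kg/m³ × 1.62 m/s² × 36873 m = 1.947×10^8 Pa = 194.7 MPa
Total = 0.9054 + 23.77 + 2.211 + 194.7 = 221.62 MPa

220 MPa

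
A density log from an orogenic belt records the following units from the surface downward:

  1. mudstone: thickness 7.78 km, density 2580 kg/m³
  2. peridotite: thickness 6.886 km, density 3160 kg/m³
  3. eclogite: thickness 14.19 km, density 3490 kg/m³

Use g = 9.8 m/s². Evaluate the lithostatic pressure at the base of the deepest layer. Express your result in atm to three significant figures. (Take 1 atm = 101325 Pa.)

8840 atm

mudstone: 2580 kg/m³ × 9.8 m/s² × 7780 m = 1.967×10^8 Pa = 1941 atm
peridotite: 3160 kg/m³ × 9.8 m/s² × 6886 m = 2.132×10^8 Pa = 2105 atm
eclogite: 3490 kg/m³ × 9.8 m/s² × 14190 m = 4.853×10^8 Pa = 4790 atm
Total = 1941 + 2105 + 4790 = 8835.7 atm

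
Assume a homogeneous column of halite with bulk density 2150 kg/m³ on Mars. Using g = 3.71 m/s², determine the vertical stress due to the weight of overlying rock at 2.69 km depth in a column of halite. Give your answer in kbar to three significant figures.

halite: 2150 kg/m³ × 3.71 m/s² × 2690 m = 2.146×10^7 Pa = 0.2146 kbar

0.215 kbar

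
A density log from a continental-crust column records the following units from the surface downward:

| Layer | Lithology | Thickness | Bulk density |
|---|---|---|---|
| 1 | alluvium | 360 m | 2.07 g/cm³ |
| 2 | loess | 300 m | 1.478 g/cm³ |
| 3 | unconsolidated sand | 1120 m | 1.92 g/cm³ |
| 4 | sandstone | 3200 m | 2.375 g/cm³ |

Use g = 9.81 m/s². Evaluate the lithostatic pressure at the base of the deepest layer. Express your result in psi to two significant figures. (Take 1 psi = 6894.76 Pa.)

16000 psi

alluvium: 2070 kg/m³ × 9.81 m/s² × 360 m = 7.310×10^6 Pa = 1060 psi
loess: 1478 kg/m³ × 9.81 m/s² × 300 m = 4.350×10^6 Pa = 630.9 psi
unconsolidated sand: 1920 kg/m³ × 9.81 m/s² × 1120 m = 2.110×10^7 Pa = 3060 psi
sandstone: 2375 kg/m³ × 9.81 m/s² × 3200 m = 7.456×10^7 Pa = 10813 psi
Total = 1060 + 630.9 + 3060 + 10813 = 15564 psi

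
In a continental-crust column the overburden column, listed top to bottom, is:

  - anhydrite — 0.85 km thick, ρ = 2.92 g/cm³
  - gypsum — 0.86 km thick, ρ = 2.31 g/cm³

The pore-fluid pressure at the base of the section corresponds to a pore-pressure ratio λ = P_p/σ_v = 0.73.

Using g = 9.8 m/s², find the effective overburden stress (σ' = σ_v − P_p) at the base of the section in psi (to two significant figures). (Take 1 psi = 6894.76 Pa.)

1700 psi

Overburden (lithostatic) stress σ_v:
anhydrite: 2920 kg/m³ × 9.8 m/s² × 850 m = 2.432×10^7 Pa = 24.32 MPa
gypsum: 2310 kg/m³ × 9.8 m/s² × 860 m = 1.947×10^7 Pa = 19.47 MPa
Total = 24.32 + 19.47 = 43.792 MPa
Pore pressure P_p = λ·σ_v = 0.73 × 43.79 MPa = 31.97 MPa
Effective stress σ' = σ_v − P_p = 43.79 − 31.97 = 11.824 MPa = 1714.9 psi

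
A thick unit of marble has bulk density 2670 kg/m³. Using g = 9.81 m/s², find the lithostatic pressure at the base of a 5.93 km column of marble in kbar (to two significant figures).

marble: 2670 kg/m³ × 9.81 m/s² × 5930 m = 1.553×10^8 Pa = 1.553 kbar

1.6 kbar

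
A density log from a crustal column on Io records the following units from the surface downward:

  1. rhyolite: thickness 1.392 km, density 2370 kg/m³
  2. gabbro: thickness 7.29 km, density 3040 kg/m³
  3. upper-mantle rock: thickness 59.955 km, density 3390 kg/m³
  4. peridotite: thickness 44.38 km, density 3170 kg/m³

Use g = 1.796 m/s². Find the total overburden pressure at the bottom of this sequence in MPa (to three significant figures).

663 MPa

rhyolite: 2370 kg/m³ × 1.796 m/s² × 1392 m = 5.925×10^6 Pa = 5.925 MPa
gabbro: 3040 kg/m³ × 1.796 m/s² × 7290 m = 3.980×10^7 Pa = 39.80 MPa
upper-mantle rock: 3390 kg/m³ × 1.796 m/s² × 59955 m = 3.650×10^8 Pa = 365.0 MPa
peridotite: 3170 kg/m³ × 1.796 m/s² × 44380 m = 2.527×10^8 Pa = 252.7 MPa
Total = 5.925 + 39.80 + 365.0 + 252.7 = 663.43 MPa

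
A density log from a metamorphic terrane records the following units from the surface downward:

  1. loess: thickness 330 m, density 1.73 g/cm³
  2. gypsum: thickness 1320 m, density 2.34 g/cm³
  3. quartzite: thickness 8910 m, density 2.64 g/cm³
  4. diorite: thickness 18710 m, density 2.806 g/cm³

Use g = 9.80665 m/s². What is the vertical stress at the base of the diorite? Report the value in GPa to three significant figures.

loess: 1730 kg/m³ × 9.80665 m/s² × 330 m = 5.599×10^6 Pa = 5.599×10^-3 GPa
gypsum: 2340 kg/m³ × 9.80665 m/s² × 1320 m = 3.029×10^7 Pa = 0.03029 GPa
quartzite: 2640 kg/m³ × 9.80665 m/s² × 8910 m = 2.307×10^8 Pa = 0.2307 GPa
diorite: 2806 kg/m³ × 9.80665 m/s² × 18710 m = 5.149×10^8 Pa = 0.5149 GPa
Total = 5.599×10^-3 + 0.03029 + 0.2307 + 0.5149 = 0.78142 GPa

0.781 GPa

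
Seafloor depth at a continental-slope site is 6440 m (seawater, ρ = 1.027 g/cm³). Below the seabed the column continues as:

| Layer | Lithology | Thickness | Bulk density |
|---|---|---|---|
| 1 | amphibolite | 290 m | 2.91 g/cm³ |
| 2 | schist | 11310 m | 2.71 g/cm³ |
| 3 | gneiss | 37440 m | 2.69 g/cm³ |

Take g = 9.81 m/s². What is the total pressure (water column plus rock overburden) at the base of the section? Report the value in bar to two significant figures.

14000 bar

seawater: 1027 kg/m³ × 9.81 m/s² × 6440 m = 6.488×10^7 Pa = 648.8 bar
amphibolite: 2910 kg/m³ × 9.81 m/s² × 290 m = 8.279×10^6 Pa = 82.79 bar
schist: 2710 kg/m³ × 9.81 m/s² × 11310 m = 3.007×10^8 Pa = 3007 bar
gneiss: 2690 kg/m³ × 9.81 m/s² × 37440 m = 9.880×10^8 Pa = 9880 bar
Total = 648.8 + 82.79 + 3007 + 9880 = 13618 bar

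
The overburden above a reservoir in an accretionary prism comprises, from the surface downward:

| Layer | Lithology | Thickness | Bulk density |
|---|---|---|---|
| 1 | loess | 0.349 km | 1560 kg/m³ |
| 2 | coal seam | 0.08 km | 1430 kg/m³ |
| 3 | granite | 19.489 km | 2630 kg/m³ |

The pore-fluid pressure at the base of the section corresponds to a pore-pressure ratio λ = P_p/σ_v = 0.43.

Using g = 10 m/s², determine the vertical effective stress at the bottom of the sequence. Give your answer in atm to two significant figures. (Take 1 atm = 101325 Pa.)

Overburden (lithostatic) stress σ_v:
loess: 1560 kg/m³ × 10 m/s² × 349 m = 5.444×10^6 Pa = 5.444 MPa
coal seam: 1430 kg/m³ × 10 m/s² × 80 m = 1.144×10^6 Pa = 1.144 MPa
granite: 2630 kg/m³ × 10 m/s² × 19489 m = 5.126×10^8 Pa = 512.6 MPa
Total = 5.444 + 1.144 + 512.6 = 519.15 MPa
Pore pressure P_p = λ·σ_v = 0.43 × 519.1 MPa = 223.2 MPa
Effective stress σ' = σ_v − P_p = 519.1 − 223.2 = 295.91 MPa = 2920.5 atm

2900 atm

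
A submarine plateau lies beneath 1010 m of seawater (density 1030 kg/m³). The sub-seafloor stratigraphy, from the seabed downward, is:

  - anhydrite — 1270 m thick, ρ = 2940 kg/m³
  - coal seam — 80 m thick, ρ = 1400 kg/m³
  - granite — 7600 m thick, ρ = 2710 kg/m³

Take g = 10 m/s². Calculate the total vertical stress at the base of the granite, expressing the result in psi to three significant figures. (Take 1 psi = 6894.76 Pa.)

37000 psi

seawater: 1030 kg/m³ × 10 m/s² × 1010 m = 1.040×10^7 Pa = 1509 psi
anhydrite: 2940 kg/m³ × 10 m/s² × 1270 m = 3.734×10^7 Pa = 5415 psi
coal seam: 1400 kg/m³ × 10 m/s² × 80 m = 1.120×10^6 Pa = 162.4 psi
granite: 2710 kg/m³ × 10 m/s² × 7600 m = 2.060×10^8 Pa = 29872 psi
Total = 1509 + 5415 + 162.4 + 29872 = 36959 psi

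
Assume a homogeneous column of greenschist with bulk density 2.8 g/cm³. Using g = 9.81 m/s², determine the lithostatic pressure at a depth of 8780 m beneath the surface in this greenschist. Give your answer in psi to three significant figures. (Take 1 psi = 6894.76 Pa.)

greenschist: 2800 kg/m³ × 9.81 m/s² × 8780 m = 2.412×10^8 Pa = 34979 psi

35000 psi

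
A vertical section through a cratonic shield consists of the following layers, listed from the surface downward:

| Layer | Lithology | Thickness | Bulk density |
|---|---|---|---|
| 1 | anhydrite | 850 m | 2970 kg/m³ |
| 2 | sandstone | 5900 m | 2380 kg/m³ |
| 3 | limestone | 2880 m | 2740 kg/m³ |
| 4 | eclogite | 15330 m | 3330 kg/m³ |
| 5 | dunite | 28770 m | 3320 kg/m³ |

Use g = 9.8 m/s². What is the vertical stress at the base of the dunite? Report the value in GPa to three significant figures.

1.68 GPa

anhydrite: 2970 kg/m³ × 9.8 m/s² × 850 m = 2.474×10^7 Pa = 0.02474 GPa
sandstone: 2380 kg/m³ × 9.8 m/s² × 5900 m = 1.376×10^8 Pa = 0.1376 GPa
limestone: 2740 kg/m³ × 9.8 m/s² × 2880 m = 7.733×10^7 Pa = 0.07733 GPa
eclogite: 3330 kg/m³ × 9.8 m/s² × 15330 m = 5.003×10^8 Pa = 0.5003 GPa
dunite: 3320 kg/m³ × 9.8 m/s² × 28770 m = 9.361×10^8 Pa = 0.9361 GPa
Total = 0.02474 + 0.1376 + 0.07733 + 0.5003 + 0.9361 = 1.6760 GPa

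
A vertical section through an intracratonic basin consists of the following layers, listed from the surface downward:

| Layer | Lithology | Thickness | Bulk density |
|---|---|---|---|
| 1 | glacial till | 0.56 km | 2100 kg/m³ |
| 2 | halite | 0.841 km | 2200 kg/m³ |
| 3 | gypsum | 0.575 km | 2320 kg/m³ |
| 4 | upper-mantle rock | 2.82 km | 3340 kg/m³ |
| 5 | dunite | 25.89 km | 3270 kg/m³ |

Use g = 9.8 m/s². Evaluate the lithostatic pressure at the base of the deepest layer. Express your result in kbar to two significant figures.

9.6 kbar

glacial till: 2100 kg/m³ × 9.8 m/s² × 560 m = 1.152×10^7 Pa = 0.1152 kbar
halite: 2200 kg/m³ × 9.8 m/s² × 841 m = 1.813×10^7 Pa = 0.1813 kbar
gypsum: 2320 kg/m³ × 9.8 m/s² × 575 m = 1.307×10^7 Pa = 0.1307 kbar
upper-mantle rock: 3340 kg/m³ × 9.8 m/s² × 2820 m = 9.230×10^7 Pa = 0.9230 kbar
dunite: 3270 kg/m³ × 9.8 m/s² × 25890 m = 8.297×10^8 Pa = 8.297 kbar
Total = 0.1152 + 0.1813 + 0.1307 + 0.9230 + 8.297 = 9.6471 kbar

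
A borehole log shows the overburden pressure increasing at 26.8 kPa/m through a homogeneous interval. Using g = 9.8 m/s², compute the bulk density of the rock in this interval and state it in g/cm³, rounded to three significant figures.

2.73 g/cm³

ρ = (dP/dz)/g = 26.8 kPa/m / 9.8 m/s² = 26800 Pa/m / 9.8 m/s² = 2734.7 kg/m³
= 2.735 g/cm³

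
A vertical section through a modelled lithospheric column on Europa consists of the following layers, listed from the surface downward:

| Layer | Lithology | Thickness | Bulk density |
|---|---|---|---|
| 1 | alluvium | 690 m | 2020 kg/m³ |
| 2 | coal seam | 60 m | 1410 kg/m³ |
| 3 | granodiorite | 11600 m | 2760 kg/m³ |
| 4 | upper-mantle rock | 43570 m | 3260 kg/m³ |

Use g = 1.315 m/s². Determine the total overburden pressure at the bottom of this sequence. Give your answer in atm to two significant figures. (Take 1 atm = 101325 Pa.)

alluvium: 2020 kg/m³ × 1.315 m/s² × 690 m = 1.833×10^6 Pa = 18.09 atm
coal seam: 1410 kg/m³ × 1.315 m/s² × 60 m = 1.112×10^5 Pa = 1.098 atm
granodiorite: 2760 kg/m³ × 1.315 m/s² × 11600 m = 4.210×10^7 Pa = 415.5 atm
upper-mantle rock: 3260 kg/m³ × 1.315 m/s² × 43570 m = 1.868×10^8 Pa = 1843 atm
Total = 18.09 + 1.098 + 415.5 + 1843 = 2278.1 atm

2300 atm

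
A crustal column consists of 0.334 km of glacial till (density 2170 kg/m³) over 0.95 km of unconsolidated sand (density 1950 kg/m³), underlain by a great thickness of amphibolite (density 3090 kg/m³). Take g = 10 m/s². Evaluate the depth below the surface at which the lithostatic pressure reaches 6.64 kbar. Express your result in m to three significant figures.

Pressure at base of upper layers: 2170×10×334 + 1950×10×950 = 2.577×10^7 Pa = 0.2577 kbar
Remaining pressure to be supplied by amphibolite: 6.640×10^8 − 2.577×10^7 = 6.382×10^8 Pa
Additional depth in amphibolite = 6.382×10^8 Pa / (3090 kg/m³ × 10 m/s²) = 20655 m
Total depth = 1284 m + 20655 m = 21939 m

21900 m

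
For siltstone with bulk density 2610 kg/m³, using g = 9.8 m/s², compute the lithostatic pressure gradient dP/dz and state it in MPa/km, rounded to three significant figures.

25.6 MPa/km

dP/dz = ρg = 2610 kg/m³ × 9.8 m/s² = 25578 Pa/m
= 25578 Pa/m × (1 MPa/km / 1000.0 Pa/m) = 25.578 MPa/km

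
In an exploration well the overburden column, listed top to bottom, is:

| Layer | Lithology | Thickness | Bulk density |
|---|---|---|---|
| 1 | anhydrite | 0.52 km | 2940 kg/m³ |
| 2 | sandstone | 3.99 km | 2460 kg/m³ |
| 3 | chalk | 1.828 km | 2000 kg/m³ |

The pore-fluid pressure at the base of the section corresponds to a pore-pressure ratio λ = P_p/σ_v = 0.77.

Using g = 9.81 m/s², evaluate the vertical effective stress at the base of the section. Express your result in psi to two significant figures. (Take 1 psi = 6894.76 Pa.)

4900 psi

Overburden (lithostatic) stress σ_v:
anhydrite: 2940 kg/m³ × 9.81 m/s² × 520 m = 1.500×10^7 Pa = 15.00 MPa
sandstone: 2460 kg/m³ × 9.81 m/s² × 3990 m = 9.629×10^7 Pa = 96.29 MPa
chalk: 2000 kg/m³ × 9.81 m/s² × 1828 m = 3.587×10^7 Pa = 35.87 MPa
Total = 15.00 + 96.29 + 35.87 = 147.15 MPa
Pore pressure P_p = λ·σ_v = 0.77 × 147.2 MPa = 113.3 MPa
Effective stress σ' = σ_v − P_p = 147.2 − 113.3 = 33.845 MPa = 4908.8 psi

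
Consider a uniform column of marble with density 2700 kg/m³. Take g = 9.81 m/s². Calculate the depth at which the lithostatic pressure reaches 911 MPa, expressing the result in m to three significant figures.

h = P/(ρg) = 911 MPa / (2700 kg/m³ × 9.81 m/s²) = 9.110×10^8 Pa / 26487 Pa/m = 34394 m

34400 m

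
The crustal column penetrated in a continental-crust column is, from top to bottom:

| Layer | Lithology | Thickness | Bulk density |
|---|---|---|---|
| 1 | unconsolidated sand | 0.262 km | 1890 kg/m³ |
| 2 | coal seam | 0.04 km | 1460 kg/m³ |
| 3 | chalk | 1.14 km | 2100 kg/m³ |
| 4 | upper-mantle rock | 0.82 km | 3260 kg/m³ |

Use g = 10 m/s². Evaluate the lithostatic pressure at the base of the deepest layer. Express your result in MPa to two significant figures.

unconsolidated sand: 1890 kg/m³ × 10 m/s² × 262 m = 4.952×10^6 Pa = 4.952 MPa
coal seam: 1460 kg/m³ × 10 m/s² × 40 m = 5.840×10^5 Pa = 0.5840 MPa
chalk: 2100 kg/m³ × 10 m/s² × 1140 m = 2.394×10^7 Pa = 23.94 MPa
upper-mantle rock: 3260 kg/m³ × 10 m/s² × 820 m = 2.673×10^7 Pa = 26.73 MPa
Total = 4.952 + 0.5840 + 23.94 + 26.73 = 56.208 MPa

56 MPa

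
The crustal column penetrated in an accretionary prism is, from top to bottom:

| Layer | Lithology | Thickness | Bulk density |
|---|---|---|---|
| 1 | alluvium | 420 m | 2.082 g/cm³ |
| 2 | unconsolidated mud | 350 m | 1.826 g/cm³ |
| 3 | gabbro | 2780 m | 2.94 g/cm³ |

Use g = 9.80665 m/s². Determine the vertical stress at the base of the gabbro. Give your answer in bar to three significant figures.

950 bar

alluvium: 2082 kg/m³ × 9.80665 m/s² × 420 m = 8.575×10^6 Pa = 85.75 bar
unconsolidated mud: 1826 kg/m³ × 9.80665 m/s² × 350 m = 6.267×10^6 Pa = 62.67 bar
gabbro: 2940 kg/m³ × 9.80665 m/s² × 2780 m = 8.015×10^7 Pa = 801.5 bar
Total = 85.75 + 62.67 + 801.5 = 949.94 bar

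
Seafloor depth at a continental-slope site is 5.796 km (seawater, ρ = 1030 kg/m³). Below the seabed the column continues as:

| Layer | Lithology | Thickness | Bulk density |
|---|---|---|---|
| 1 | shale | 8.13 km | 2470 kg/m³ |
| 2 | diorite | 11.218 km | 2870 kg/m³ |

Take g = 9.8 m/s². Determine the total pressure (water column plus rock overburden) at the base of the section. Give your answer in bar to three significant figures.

5710 bar

seawater: 1030 kg/m³ × 9.8 m/s² × 5796 m = 5.850×10^7 Pa = 585.0 bar
shale: 2470 kg/m³ × 9.8 m/s² × 8130 m = 1.968×10^8 Pa = 1968 bar
diorite: 2870 kg/m³ × 9.8 m/s² × 11218 m = 3.155×10^8 Pa = 3155 bar
Total = 585.0 + 1968 + 3155 = 5708.2 bar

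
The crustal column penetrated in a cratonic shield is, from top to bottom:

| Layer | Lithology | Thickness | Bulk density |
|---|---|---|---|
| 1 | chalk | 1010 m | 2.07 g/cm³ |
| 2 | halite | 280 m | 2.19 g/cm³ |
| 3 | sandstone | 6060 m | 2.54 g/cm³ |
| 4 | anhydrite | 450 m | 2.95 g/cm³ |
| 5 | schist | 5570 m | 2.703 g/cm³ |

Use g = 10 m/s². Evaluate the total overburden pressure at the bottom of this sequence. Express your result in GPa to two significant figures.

0.34 GPa

chalk: 2070 kg/m³ × 10 m/s² × 1010 m = 2.091×10^7 Pa = 0.02091 GPa
halite: 2190 kg/m³ × 10 m/s² × 280 m = 6.132×10^6 Pa = 6.132×10^-3 GPa
sandstone: 2540 kg/m³ × 10 m/s² × 6060 m = 1.539×10^8 Pa = 0.1539 GPa
anhydrite: 2950 kg/m³ × 10 m/s² × 450 m = 1.327×10^7 Pa = 0.01328 GPa
schist: 2703 kg/m³ × 10 m/s² × 5570 m = 1.506×10^8 Pa = 0.1506 GPa
Total = 0.02091 + 6.132×10^-3 + 0.1539 + 0.01328 + 0.1506 = 0.34480 GPa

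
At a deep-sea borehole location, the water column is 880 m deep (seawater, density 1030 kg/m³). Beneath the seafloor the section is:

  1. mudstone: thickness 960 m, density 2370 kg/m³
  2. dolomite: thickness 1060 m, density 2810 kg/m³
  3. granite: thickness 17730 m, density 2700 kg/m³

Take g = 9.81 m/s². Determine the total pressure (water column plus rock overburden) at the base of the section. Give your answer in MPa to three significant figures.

530 MPa

seawater: 1030 kg/m³ × 9.81 m/s² × 880 m = 8.892×10^6 Pa = 8.892 MPa
mudstone: 2370 kg/m³ × 9.81 m/s² × 960 m = 2.232×10^7 Pa = 22.32 MPa
dolomite: 2810 kg/m³ × 9.81 m/s² × 1060 m = 2.922×10^7 Pa = 29.22 MPa
granite: 2700 kg/m³ × 9.81 m/s² × 17730 m = 4.696×10^8 Pa = 469.6 MPa
Total = 8.892 + 22.32 + 29.22 + 469.6 = 530.05 MPa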